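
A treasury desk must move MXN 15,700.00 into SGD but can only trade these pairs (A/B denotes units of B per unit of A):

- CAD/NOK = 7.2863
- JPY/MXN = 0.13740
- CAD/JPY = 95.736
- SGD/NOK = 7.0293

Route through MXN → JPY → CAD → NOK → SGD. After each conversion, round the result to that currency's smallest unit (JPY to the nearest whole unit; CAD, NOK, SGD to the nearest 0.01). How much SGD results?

SGD 1,237.18

MXN 15,700.00 ÷ 0.13740 = JPY 114,265
JPY 114,265 ÷ 95.736 = CAD 1,193.54
CAD 1,193.54 × 7.2863 = NOK 8,696.49
NOK 8,696.49 ÷ 7.0293 = SGD 1,237.18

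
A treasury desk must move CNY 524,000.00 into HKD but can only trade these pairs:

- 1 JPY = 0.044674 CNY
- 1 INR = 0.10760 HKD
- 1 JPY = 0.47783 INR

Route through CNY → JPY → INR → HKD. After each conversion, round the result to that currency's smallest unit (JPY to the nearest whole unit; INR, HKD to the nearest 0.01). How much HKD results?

HKD 603,062.26

CNY 524,000.00 ÷ 0.044674 = JPY 11,729,418
JPY 11,729,418 × 0.47783 = INR 5,604,667.80
INR 5,604,667.80 × 0.10760 = HKD 603,062.26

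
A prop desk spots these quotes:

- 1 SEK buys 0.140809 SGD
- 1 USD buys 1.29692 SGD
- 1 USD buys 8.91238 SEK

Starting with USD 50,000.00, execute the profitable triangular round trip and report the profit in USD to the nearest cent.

Profit: USD 1,672.45

Profitable loop is USD → SGD → SEK → USD:
USD 50,000.00 × 1.29692 = SGD 64,846.00
SGD 64,846.00 ÷ 0.140809 = SEK 460,524.54
SEK 460,524.54 ÷ 8.91238 = USD 51,672.45
Profit = USD 51,672.45 − USD 50,000.00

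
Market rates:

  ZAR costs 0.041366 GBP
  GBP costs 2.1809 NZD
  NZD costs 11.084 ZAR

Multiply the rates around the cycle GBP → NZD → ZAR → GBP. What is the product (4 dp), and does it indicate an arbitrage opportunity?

0.9999 (no arbitrage)

Around GBP → NZD → ZAR → GBP: 1 × 2.1809 × 11.084 × 0.041366 = 0.999944
Product ≈ 1 (deviation 0.006%, within rounding noise).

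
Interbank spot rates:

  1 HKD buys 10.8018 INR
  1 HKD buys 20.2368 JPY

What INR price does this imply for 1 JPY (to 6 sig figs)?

1 JPY ÷ 20.2368 = 0.0494149 HKD
0.0494149 HKD × 10.8018 = 0.53377 INR

JPY/INR = 0.533770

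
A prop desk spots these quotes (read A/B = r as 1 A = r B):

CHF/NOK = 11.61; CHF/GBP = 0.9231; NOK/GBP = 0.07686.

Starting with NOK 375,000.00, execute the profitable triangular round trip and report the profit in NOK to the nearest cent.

Profit: NOK 12,924.69

Profitable loop is NOK → CHF → GBP → NOK:
NOK 375,000.00 ÷ 11.61 = CHF 32,299.74
CHF 32,299.74 × 0.9231 = GBP 29,815.89
GBP 29,815.89 ÷ 0.07686 = NOK 387,924.69
Profit = NOK 387,924.69 − NOK 375,000.00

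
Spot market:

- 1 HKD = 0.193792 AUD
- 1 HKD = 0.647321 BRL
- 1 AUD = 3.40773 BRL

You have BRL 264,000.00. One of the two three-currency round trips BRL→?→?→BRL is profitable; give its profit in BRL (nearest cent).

Profitable loop is BRL → HKD → AUD → BRL:
BRL 264,000.00 ÷ 0.647321 = HKD 407,834.75
HKD 407,834.75 × 0.193792 = AUD 79,035.11
AUD 79,035.11 × 3.40773 = BRL 269,330.32
Profit = BRL 269,330.32 − BRL 264,000.00

Profit: BRL 5,330.32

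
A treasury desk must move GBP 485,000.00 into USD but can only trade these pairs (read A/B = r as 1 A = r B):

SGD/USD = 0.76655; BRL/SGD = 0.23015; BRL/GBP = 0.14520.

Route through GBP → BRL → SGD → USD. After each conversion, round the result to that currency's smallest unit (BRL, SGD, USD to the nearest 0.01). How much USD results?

GBP 485,000.00 ÷ 0.14520 = BRL 3,340,220.39
BRL 3,340,220.39 × 0.23015 = SGD 768,751.72
SGD 768,751.72 × 0.76655 = USD 589,286.63

USD 589,286.63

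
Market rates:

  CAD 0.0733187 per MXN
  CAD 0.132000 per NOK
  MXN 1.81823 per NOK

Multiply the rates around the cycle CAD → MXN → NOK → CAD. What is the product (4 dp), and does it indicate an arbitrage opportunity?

0.9902 (arbitrage exists)

Around CAD → MXN → NOK → CAD: 1 ÷ 0.0733187 ÷ 1.81823 × 0.132000 = 0.990171
Product < 1; profitable direction is CAD → NOK → MXN → CAD.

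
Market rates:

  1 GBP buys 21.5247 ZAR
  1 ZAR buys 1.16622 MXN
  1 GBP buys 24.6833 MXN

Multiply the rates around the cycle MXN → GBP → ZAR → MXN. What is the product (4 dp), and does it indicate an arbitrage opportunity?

1.0170 (arbitrage exists)

Around MXN → GBP → ZAR → MXN: 1 ÷ 24.6833 × 21.5247 × 1.16622 = 1.016985
Product > 1; profitable direction is MXN → GBP → ZAR → MXN.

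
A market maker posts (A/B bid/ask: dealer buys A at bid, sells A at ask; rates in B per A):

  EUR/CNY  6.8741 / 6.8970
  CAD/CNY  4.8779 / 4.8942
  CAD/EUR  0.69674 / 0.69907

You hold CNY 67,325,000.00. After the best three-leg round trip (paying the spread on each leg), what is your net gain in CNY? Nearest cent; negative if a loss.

Best loop CNY → EUR → CAD → CNY:
CNY 67,325,000.00 ÷ 6.8970 (buy EUR at ask) = EUR 9,761,490.50
EUR 9,761,490.50 ÷ 0.69907 (buy CAD at ask) = CAD 13,963,537.99
CAD 13,963,537.99 × 4.8779 (sell CAD at bid) = CNY 68,112,741.96

Net profit: CNY 787,741.96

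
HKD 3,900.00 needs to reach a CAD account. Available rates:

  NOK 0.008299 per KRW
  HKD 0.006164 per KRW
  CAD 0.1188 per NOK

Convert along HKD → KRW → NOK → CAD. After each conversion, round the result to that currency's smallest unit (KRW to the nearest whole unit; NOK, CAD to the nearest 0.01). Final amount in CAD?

HKD 3,900.00 ÷ 0.006164 = KRW 632,706
KRW 632,706 × 0.008299 = NOK 5,250.83
NOK 5,250.83 × 0.1188 = CAD 623.80

CAD 623.80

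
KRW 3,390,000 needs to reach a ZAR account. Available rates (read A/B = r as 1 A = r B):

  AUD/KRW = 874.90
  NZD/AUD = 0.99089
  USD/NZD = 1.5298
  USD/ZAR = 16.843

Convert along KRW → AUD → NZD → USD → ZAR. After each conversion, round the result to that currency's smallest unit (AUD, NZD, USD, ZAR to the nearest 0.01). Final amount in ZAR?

ZAR 43,052.73

KRW 3,390,000 ÷ 874.90 = AUD 3,874.73
AUD 3,874.73 ÷ 0.99089 = NZD 3,910.35
NZD 3,910.35 ÷ 1.5298 = USD 2,556.12
USD 2,556.12 × 16.843 = ZAR 43,052.73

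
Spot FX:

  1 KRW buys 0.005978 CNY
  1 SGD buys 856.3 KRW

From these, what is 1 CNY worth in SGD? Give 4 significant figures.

CNY/SGD = 0.1954

1 CNY ÷ 0.005978 = 167.28 KRW
167.28 KRW ÷ 856.3 = 0.195352 SGD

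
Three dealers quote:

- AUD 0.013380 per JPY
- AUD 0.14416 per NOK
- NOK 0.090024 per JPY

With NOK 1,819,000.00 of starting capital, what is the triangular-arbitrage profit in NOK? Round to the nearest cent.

Profit: NOK 56,364.68

Profitable loop is NOK → JPY → AUD → NOK:
NOK 1,819,000.00 ÷ 0.090024 = JPY 20,205,723
JPY 20,205,723 × 0.013380 = AUD 270,352.57
AUD 270,352.57 ÷ 0.14416 = NOK 1,875,364.68
Profit = NOK 1,875,364.68 − NOK 1,819,000.00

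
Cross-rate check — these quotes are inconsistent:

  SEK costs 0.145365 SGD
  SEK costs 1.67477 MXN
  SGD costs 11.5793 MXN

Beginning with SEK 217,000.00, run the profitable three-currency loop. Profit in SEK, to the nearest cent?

Profit: SEK 1,095.51

Profitable loop is SEK → SGD → MXN → SEK:
SEK 217,000.00 × 0.145365 = SGD 31,544.20
SGD 31,544.20 × 11.5793 = MXN 365,259.81
MXN 365,259.81 ÷ 1.67477 = SEK 218,095.51
Profit = SEK 218,095.51 − SEK 217,000.00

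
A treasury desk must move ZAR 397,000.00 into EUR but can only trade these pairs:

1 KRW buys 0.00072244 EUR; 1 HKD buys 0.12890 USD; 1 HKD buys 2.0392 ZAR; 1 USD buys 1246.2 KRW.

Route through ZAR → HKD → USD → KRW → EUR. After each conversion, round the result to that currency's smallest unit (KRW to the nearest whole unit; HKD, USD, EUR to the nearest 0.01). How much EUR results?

ZAR 397,000.00 ÷ 2.0392 = HKD 194,684.19
HKD 194,684.19 × 0.12890 = USD 25,094.79
USD 25,094.79 × 1246.2 = KRW 31,273,127
KRW 31,273,127 × 0.00072244 = EUR 22,592.96

EUR 22,592.96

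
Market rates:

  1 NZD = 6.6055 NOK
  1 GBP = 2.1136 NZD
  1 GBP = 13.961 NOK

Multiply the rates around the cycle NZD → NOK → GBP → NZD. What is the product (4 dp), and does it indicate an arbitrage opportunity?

1.0000 (no arbitrage)

Around NZD → NOK → GBP → NZD: 1 × 6.6055 ÷ 13.961 × 2.1136 = 1.000028
Product ≈ 1 (deviation 0.003%, within rounding noise).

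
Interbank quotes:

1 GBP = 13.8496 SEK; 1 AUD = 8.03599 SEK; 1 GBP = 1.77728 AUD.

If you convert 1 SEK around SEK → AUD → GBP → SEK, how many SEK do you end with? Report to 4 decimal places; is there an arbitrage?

Around SEK → AUD → GBP → SEK: 1 ÷ 8.03599 ÷ 1.77728 × 13.8496 = 0.969710
Product < 1; profitable direction is SEK → GBP → AUD → SEK.

0.9697 (arbitrage exists)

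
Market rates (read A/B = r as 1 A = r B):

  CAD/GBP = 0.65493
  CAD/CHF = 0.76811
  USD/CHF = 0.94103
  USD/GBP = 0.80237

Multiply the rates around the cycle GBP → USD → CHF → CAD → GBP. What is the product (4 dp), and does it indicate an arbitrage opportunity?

1.0000 (no arbitrage)

Around GBP → USD → CHF → CAD → GBP: 1 ÷ 0.80237 × 0.94103 ÷ 0.76811 × 0.65493 = 1.000001
Product ≈ 1 (deviation 0.000%, within rounding noise).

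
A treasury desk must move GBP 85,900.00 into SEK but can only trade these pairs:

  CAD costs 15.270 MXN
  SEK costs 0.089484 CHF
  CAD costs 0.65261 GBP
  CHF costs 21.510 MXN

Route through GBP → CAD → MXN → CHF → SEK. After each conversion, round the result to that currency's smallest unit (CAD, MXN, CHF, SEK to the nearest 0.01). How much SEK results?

GBP 85,900.00 ÷ 0.65261 = CAD 131,625.32
CAD 131,625.32 × 15.270 = MXN 2,009,918.64
MXN 2,009,918.64 ÷ 21.510 = CHF 93,441.13
CHF 93,441.13 ÷ 0.089484 = SEK 1,044,221.65

SEK 1,044,221.65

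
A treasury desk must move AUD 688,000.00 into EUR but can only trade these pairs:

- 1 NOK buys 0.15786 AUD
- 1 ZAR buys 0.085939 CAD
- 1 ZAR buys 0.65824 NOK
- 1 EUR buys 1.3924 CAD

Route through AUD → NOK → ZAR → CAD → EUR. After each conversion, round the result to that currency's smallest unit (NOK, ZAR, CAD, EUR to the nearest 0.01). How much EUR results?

AUD 688,000.00 ÷ 0.15786 = NOK 4,358,292.16
NOK 4,358,292.16 ÷ 0.65824 = ZAR 6,621,129.31
ZAR 6,621,129.31 × 0.085939 = CAD 569,013.23
CAD 569,013.23 ÷ 1.3924 = EUR 408,656.44

EUR 408,656.44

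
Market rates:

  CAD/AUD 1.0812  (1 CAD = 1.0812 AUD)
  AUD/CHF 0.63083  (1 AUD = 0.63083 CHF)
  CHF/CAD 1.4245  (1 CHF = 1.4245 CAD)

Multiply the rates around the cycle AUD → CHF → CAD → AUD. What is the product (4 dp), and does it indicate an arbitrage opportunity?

Around AUD → CHF → CAD → AUD: 1 × 0.63083 × 1.4245 × 1.0812 = 0.971585
Product < 1; profitable direction is AUD → CAD → CHF → AUD.

0.9716 (arbitrage exists)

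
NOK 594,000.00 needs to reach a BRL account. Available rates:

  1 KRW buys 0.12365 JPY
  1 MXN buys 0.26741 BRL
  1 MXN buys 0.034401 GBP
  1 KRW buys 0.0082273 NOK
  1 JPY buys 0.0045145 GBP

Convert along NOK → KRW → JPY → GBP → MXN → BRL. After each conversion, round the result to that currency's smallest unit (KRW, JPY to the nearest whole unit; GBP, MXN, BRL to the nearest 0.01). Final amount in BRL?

NOK 594,000.00 ÷ 0.0082273 = KRW 72,198,656
KRW 72,198,656 × 0.12365 = JPY 8,927,364
JPY 8,927,364 × 0.0045145 = GBP 40,302.58
GBP 40,302.58 ÷ 0.034401 = MXN 1,171,552.57
MXN 1,171,552.57 × 0.26741 = BRL 313,284.87

BRL 313,284.87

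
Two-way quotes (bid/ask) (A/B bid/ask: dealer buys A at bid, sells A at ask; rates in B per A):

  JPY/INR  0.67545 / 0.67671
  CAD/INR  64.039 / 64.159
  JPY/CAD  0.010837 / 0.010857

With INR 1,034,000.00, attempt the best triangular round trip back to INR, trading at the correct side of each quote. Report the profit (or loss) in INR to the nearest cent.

Best loop INR → JPY → CAD → INR:
INR 1,034,000.00 ÷ 0.67671 (buy JPY at ask) = JPY 1,527,981
JPY 1,527,981 × 0.010837 (sell JPY at bid) = CAD 16,558.73
CAD 16,558.73 × 64.039 (sell CAD at bid) = INR 1,060,404.49

Net profit: INR 26,404.49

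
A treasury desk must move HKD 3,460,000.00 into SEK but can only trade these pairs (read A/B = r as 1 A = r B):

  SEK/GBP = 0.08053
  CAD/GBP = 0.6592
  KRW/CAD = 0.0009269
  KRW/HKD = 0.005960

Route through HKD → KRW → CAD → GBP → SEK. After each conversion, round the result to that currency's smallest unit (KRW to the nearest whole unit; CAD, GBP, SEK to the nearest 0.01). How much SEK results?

SEK 4,404,759.72

HKD 3,460,000.00 ÷ 0.005960 = KRW 580,536,913
KRW 580,536,913 × 0.0009269 = CAD 538,099.66
CAD 538,099.66 × 0.6592 = GBP 354,715.30
GBP 354,715.30 ÷ 0.08053 = SEK 4,404,759.72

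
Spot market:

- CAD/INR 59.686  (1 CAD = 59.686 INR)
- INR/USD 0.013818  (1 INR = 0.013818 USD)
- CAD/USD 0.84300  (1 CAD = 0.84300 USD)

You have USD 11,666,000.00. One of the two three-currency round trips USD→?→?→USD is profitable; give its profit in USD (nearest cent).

Profitable loop is USD → INR → CAD → USD:
USD 11,666,000.00 ÷ 0.013818 = INR 844,261,108.70
INR 844,261,108.70 ÷ 59.686 = CAD 14,145,044.21
CAD 14,145,044.21 × 0.84300 = USD 11,924,272.27
Profit = USD 11,924,272.27 − USD 11,666,000.00

Profit: USD 258,272.27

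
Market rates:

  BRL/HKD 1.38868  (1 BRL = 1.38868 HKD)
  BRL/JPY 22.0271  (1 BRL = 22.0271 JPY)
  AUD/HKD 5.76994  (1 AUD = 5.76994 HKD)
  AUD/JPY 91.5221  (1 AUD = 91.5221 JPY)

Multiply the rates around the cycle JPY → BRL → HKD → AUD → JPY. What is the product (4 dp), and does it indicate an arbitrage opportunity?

1.0000 (no arbitrage)

Around JPY → BRL → HKD → AUD → JPY: 1 ÷ 22.0271 × 1.38868 ÷ 5.76994 × 91.5221 = 0.999999
Product ≈ 1 (deviation 0.000%, within rounding noise).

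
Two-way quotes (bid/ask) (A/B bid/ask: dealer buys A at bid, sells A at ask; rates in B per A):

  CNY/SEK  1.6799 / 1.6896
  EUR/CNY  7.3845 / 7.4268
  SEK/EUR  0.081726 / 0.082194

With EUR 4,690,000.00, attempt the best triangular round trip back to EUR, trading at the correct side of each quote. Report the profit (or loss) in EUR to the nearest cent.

Net profit: EUR 64,858.65

Best loop EUR → CNY → SEK → EUR:
EUR 4,690,000.00 × 7.3845 (sell EUR at bid) = CNY 34,633,305.00
CNY 34,633,305.00 × 1.6799 (sell CNY at bid) = SEK 58,180,489.07
SEK 58,180,489.07 × 0.081726 (sell SEK at bid) = EUR 4,754,858.65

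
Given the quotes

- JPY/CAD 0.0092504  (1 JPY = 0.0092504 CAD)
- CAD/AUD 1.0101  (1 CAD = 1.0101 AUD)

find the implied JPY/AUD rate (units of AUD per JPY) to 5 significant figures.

1 JPY × 0.0092504 = 0.0092504 CAD
0.0092504 CAD × 1.0101 = 0.00934383 AUD

JPY/AUD = 0.0093438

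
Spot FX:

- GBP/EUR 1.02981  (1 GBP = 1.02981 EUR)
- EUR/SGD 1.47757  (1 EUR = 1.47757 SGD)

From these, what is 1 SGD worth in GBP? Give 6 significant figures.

SGD/GBP = 0.657196

1 SGD ÷ 1.47757 = 0.676787 EUR
0.676787 EUR ÷ 1.02981 = 0.657196 GBP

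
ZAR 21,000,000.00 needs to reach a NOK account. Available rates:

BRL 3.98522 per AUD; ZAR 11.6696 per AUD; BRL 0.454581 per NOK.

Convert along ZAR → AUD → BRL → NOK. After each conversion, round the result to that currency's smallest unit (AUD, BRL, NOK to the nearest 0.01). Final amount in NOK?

ZAR 21,000,000.00 ÷ 11.6696 = AUD 1,799,547.54
AUD 1,799,547.54 × 3.98522 = BRL 7,171,592.85
BRL 7,171,592.85 ÷ 0.454581 = NOK 15,776,270.57

NOK 15,776,270.57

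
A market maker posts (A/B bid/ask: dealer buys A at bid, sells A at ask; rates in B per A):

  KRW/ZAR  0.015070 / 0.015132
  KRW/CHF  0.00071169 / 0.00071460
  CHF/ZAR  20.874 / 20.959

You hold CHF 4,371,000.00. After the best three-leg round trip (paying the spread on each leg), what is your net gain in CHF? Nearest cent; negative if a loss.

Best loop CHF → KRW → ZAR → CHF:
CHF 4,371,000.00 ÷ 0.00071460 (buy KRW at ask) = KRW 6,116,708,648
KRW 6,116,708,648 × 0.015070 (sell KRW at bid) = ZAR 92,178,799.33
ZAR 92,178,799.33 ÷ 20.959 (buy CHF at ask) = CHF 4,398,053.31

Net profit: CHF 27,053.31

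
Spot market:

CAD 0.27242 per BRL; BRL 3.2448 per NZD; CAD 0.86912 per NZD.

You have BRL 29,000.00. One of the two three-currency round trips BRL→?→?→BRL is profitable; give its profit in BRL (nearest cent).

Profit: BRL 494.78

Profitable loop is BRL → CAD → NZD → BRL:
BRL 29,000.00 × 0.27242 = CAD 7,900.18
CAD 7,900.18 ÷ 0.86912 = NZD 9,089.86
NZD 9,089.86 × 3.2448 = BRL 29,494.78
Profit = BRL 29,494.78 − BRL 29,000.00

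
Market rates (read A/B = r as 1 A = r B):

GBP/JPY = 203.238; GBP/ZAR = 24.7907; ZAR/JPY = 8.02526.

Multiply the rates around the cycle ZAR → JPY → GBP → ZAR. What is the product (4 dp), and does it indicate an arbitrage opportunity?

Around ZAR → JPY → GBP → ZAR: 1 × 8.02526 ÷ 203.238 × 24.7907 = 0.978911
Product < 1; profitable direction is ZAR → GBP → JPY → ZAR.

0.9789 (arbitrage exists)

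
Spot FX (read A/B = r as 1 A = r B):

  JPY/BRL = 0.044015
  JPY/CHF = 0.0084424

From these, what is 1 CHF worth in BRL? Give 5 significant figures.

1 CHF ÷ 0.0084424 = 118.45 JPY
118.45 JPY × 0.044015 = 5.21356 BRL

CHF/BRL = 5.2136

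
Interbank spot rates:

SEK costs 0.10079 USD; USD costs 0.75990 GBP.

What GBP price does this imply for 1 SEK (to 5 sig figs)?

SEK/GBP = 0.076590

1 SEK × 0.10079 = 0.10079 USD
0.10079 USD × 0.75990 = 0.0765903 GBP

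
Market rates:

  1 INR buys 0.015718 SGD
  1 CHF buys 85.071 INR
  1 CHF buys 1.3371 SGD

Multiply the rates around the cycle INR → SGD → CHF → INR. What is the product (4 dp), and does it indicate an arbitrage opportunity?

1.0000 (no arbitrage)

Around INR → SGD → CHF → INR: 1 × 0.015718 ÷ 1.3371 × 85.071 = 1.000034
Product ≈ 1 (deviation 0.003%, within rounding noise).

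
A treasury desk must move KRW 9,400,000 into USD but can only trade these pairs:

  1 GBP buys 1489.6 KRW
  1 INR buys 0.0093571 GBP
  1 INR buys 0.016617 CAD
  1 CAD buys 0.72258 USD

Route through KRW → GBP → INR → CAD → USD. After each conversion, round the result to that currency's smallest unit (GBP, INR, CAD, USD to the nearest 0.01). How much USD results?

USD 8,097.59

KRW 9,400,000 ÷ 1489.6 = GBP 6,310.42
GBP 6,310.42 ÷ 0.0093571 = INR 674,399.12
INR 674,399.12 × 0.016617 = CAD 11,206.49
CAD 11,206.49 × 0.72258 = USD 8,097.59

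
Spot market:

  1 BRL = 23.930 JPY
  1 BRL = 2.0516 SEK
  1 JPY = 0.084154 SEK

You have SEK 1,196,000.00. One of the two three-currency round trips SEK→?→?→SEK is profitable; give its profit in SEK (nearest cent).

Profitable loop is SEK → JPY → BRL → SEK:
SEK 1,196,000.00 ÷ 0.084154 = JPY 14,212,040
JPY 14,212,040 ÷ 23.930 = BRL 593,900.54
BRL 593,900.54 × 2.0516 = SEK 1,218,446.34
Profit = SEK 1,218,446.34 − SEK 1,196,000.00

Profit: SEK 22,446.34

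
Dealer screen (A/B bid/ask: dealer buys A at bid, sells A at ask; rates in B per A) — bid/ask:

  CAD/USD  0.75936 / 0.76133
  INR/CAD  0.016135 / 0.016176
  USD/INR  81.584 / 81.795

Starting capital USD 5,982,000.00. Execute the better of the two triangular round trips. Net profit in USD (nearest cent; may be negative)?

Net result: USD -2,455.67 (no profitable arbitrage after spreads)

Best loop USD → INR → CAD → USD:
USD 5,982,000.00 × 81.584 (sell USD at bid) = INR 488,035,488.00
INR 488,035,488.00 × 0.016135 (sell INR at bid) = CAD 7,874,452.60
CAD 7,874,452.60 × 0.75936 (sell CAD at bid) = USD 5,979,544.33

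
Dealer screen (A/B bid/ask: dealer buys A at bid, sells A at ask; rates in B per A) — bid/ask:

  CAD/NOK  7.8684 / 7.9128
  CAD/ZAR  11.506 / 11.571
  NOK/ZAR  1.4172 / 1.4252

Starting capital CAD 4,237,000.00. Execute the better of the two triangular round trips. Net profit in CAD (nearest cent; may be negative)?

Best loop CAD → ZAR → NOK → CAD:
CAD 4,237,000.00 × 11.506 (sell CAD at bid) = ZAR 48,750,922.00
ZAR 48,750,922.00 ÷ 1.4252 (buy NOK at ask) = NOK 34,206,372.44
NOK 34,206,372.44 ÷ 7.9128 (buy CAD at ask) = CAD 4,322,916.34

Net profit: CAD 85,916.34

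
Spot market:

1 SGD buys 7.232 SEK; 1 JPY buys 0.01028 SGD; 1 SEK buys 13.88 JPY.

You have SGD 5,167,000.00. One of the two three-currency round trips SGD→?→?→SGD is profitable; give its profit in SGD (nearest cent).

Profit: SGD 164,868.87

Profitable loop is SGD → SEK → JPY → SGD:
SGD 5,167,000.00 × 7.232 = SEK 37,367,744.00
SEK 37,367,744.00 × 13.88 = JPY 518,664,287
JPY 518,664,287 × 0.01028 = SGD 5,331,868.87
Profit = SGD 5,331,868.87 − SGD 5,167,000.00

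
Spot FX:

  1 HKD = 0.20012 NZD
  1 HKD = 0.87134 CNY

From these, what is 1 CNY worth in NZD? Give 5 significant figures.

CNY/NZD = 0.22967

1 CNY ÷ 0.87134 = 1.14766 HKD
1.14766 HKD × 0.20012 = 0.229669 NZD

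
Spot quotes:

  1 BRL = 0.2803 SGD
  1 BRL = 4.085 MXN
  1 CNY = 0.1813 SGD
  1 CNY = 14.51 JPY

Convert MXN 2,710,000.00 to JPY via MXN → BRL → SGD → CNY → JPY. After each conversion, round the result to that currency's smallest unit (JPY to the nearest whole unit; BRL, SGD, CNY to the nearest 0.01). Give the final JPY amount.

JPY 14,882,296

MXN 2,710,000.00 ÷ 4.085 = BRL 663,402.69
BRL 663,402.69 × 0.2803 = SGD 185,951.77
SGD 185,951.77 ÷ 0.1813 = CNY 1,025,657.86
CNY 1,025,657.86 × 14.51 = JPY 14,882,296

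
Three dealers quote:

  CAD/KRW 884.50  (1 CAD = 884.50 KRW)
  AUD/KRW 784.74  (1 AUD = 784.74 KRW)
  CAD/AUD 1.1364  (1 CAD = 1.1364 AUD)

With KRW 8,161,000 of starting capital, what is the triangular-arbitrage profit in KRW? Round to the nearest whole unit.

Profitable loop is KRW → CAD → AUD → KRW:
KRW 8,161,000 ÷ 884.50 = CAD 9,226.68
CAD 9,226.68 × 1.1364 = AUD 10,485.20
AUD 10,485.20 × 784.74 = KRW 8,228,157
Profit = KRW 8,228,157 − KRW 8,161,000

Profit: KRW 67,157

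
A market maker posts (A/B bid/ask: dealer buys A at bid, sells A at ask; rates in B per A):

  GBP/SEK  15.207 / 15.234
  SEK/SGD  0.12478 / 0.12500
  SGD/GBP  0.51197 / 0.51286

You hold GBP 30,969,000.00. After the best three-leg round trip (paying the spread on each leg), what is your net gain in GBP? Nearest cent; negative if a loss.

Best loop GBP → SGD → SEK → GBP:
GBP 30,969,000.00 ÷ 0.51286 (buy SGD at ask) = SGD 60,384,900.36
SGD 60,384,900.36 ÷ 0.12500 (buy SEK at ask) = SEK 483,079,202.90
SEK 483,079,202.90 ÷ 15.234 (buy GBP at ask) = GBP 31,710,594.91

Net profit: GBP 741,594.91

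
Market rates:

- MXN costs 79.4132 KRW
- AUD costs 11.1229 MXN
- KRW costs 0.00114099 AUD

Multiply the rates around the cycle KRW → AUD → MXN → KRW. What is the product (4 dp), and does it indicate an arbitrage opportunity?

1.0078 (arbitrage exists)

Around KRW → AUD → MXN → KRW: 1 × 0.00114099 × 11.1229 × 79.4132 = 1.007842
Product > 1; profitable direction is KRW → AUD → MXN → KRW.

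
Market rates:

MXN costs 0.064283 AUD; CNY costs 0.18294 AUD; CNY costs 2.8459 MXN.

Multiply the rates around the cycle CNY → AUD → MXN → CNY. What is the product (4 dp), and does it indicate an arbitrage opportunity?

Around CNY → AUD → MXN → CNY: 1 × 0.18294 ÷ 0.064283 ÷ 2.8459 = 0.999984
Product ≈ 1 (deviation 0.002%, within rounding noise).

1.0000 (no arbitrage)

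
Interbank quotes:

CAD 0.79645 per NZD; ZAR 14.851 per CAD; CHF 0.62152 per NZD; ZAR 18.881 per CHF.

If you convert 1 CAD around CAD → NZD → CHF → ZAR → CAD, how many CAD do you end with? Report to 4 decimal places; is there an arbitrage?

Around CAD → NZD → CHF → ZAR → CAD: 1 ÷ 0.79645 × 0.62152 × 18.881 ÷ 14.851 = 0.992124
Product < 1; profitable direction is CAD → ZAR → CHF → NZD → CAD.

0.9921 (arbitrage exists)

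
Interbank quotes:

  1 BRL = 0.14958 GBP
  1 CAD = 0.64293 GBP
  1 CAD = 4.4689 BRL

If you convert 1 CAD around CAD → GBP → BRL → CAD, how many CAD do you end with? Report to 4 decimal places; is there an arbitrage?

0.9618 (arbitrage exists)

Around CAD → GBP → BRL → CAD: 1 × 0.64293 ÷ 0.14958 ÷ 4.4689 = 0.961811
Product < 1; profitable direction is CAD → BRL → GBP → CAD.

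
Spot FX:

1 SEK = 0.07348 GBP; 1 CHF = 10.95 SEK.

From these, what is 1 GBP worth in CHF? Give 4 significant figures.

GBP/CHF = 1.243

1 GBP ÷ 0.07348 = 13.6091 SEK
13.6091 SEK ÷ 10.95 = 1.24284 CHF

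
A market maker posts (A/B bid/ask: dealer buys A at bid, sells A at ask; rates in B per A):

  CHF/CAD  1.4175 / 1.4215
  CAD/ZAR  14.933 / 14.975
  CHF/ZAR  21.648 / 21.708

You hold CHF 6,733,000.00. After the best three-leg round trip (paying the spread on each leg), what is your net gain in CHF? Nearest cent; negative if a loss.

Net profit: CHF 114,195.04

Best loop CHF → ZAR → CAD → CHF:
CHF 6,733,000.00 × 21.648 (sell CHF at bid) = ZAR 145,755,984.00
ZAR 145,755,984.00 ÷ 14.975 (buy CAD at ask) = CAD 9,733,287.75
CAD 9,733,287.75 ÷ 1.4215 (buy CHF at ask) = CHF 6,847,195.04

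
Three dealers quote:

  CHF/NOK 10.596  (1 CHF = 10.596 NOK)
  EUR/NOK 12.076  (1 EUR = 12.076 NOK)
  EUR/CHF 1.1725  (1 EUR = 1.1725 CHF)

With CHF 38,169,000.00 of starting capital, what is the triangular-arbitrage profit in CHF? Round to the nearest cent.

Profit: CHF 1,099,334.21

Profitable loop is CHF → NOK → EUR → CHF:
CHF 38,169,000.00 × 10.596 = NOK 404,438,724.00
NOK 404,438,724.00 ÷ 12.076 = EUR 33,491,116.59
EUR 33,491,116.59 × 1.1725 = CHF 39,268,334.21
Profit = CHF 39,268,334.21 − CHF 38,169,000.00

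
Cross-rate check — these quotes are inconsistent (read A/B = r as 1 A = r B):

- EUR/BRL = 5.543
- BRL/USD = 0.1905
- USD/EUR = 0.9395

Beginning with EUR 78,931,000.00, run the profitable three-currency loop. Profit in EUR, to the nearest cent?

Profitable loop is EUR → USD → BRL → EUR:
EUR 78,931,000.00 ÷ 0.9395 = USD 84,013,837.15
USD 84,013,837.15 ÷ 0.1905 = BRL 441,017,517.83
BRL 441,017,517.83 ÷ 5.543 = EUR 79,562,965.51
Profit = EUR 79,562,965.51 − EUR 78,931,000.00

Profit: EUR 631,965.51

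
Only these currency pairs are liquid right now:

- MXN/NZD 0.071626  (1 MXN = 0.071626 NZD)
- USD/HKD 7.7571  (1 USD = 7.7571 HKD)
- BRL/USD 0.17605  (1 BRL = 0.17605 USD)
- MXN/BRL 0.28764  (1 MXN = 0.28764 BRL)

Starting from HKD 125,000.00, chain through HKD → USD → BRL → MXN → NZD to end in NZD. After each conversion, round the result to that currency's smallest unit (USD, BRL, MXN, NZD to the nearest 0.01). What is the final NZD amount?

NZD 22,792.71

HKD 125,000.00 ÷ 7.7571 = USD 16,114.27
USD 16,114.27 ÷ 0.17605 = BRL 91,532.35
BRL 91,532.35 ÷ 0.28764 = MXN 318,218.43
MXN 318,218.43 × 0.071626 = NZD 22,792.71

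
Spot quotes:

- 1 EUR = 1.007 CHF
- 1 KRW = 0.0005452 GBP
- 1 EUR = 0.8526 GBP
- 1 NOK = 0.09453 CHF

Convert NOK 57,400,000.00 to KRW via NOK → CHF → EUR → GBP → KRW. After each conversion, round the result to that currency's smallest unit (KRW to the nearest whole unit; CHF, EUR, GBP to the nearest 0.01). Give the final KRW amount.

NOK 57,400,000.00 × 0.09453 = CHF 5,426,022.00
CHF 5,426,022.00 ÷ 1.007 = EUR 5,388,303.87
EUR 5,388,303.87 × 0.8526 = GBP 4,594,067.88
GBP 4,594,067.88 ÷ 0.0005452 = KRW 8,426,390,095

KRW 8,426,390,095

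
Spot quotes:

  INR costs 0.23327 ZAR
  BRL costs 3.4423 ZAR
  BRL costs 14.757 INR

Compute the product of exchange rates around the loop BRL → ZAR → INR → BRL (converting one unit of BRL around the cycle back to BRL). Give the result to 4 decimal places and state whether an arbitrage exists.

Around BRL → ZAR → INR → BRL: 1 × 3.4423 ÷ 0.23327 ÷ 14.757 = 0.999981
Product ≈ 1 (deviation 0.002%, within rounding noise).

1.0000 (no arbitrage)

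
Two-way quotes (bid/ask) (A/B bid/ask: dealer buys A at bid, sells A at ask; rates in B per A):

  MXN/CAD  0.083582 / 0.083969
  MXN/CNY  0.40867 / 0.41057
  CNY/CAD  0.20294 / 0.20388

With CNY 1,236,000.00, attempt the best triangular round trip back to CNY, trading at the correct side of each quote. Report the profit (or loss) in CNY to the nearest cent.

Net result: CNY -1,845.89 (no profitable arbitrage after spreads)

Best loop CNY → MXN → CAD → CNY:
CNY 1,236,000.00 ÷ 0.41057 (buy MXN at ask) = MXN 3,010,448.89
MXN 3,010,448.89 × 0.083582 (sell MXN at bid) = CAD 251,619.34
CAD 251,619.34 ÷ 0.20388 (buy CNY at ask) = CNY 1,234,154.11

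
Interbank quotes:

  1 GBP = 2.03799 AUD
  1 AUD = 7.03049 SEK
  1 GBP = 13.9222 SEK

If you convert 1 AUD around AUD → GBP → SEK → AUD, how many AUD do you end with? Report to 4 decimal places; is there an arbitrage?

Around AUD → GBP → SEK → AUD: 1 ÷ 2.03799 × 13.9222 ÷ 7.03049 = 0.971673
Product < 1; profitable direction is AUD → SEK → GBP → AUD.

0.9717 (arbitrage exists)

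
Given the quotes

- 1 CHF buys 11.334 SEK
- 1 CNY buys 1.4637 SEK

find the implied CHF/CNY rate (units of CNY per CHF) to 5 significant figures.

1 CHF × 11.334 = 11.334 SEK
11.334 SEK ÷ 1.4637 = 7.74339 CNY

CHF/CNY = 7.7434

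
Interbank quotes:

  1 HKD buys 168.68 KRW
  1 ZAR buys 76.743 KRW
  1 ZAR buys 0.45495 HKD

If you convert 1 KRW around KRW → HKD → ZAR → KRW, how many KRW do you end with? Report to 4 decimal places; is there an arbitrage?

Around KRW → HKD → ZAR → KRW: 1 ÷ 168.68 ÷ 0.45495 × 76.743 = 1.000027
Product ≈ 1 (deviation 0.003%, within rounding noise).

1.0000 (no arbitrage)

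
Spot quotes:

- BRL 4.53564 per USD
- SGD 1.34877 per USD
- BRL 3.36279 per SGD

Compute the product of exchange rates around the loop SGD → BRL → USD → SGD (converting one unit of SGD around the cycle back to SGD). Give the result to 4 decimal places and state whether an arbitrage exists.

Around SGD → BRL → USD → SGD: 1 × 3.36279 ÷ 4.53564 × 1.34877 = 0.999998
Product ≈ 1 (deviation 0.000%, within rounding noise).

1.0000 (no arbitrage)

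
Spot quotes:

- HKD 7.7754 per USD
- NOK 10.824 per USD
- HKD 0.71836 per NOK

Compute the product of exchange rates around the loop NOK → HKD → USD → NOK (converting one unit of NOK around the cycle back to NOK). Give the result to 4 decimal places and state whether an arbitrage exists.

1.0000 (no arbitrage)

Around NOK → HKD → USD → NOK: 1 × 0.71836 ÷ 7.7754 × 10.824 = 1.000017
Product ≈ 1 (deviation 0.002%, within rounding noise).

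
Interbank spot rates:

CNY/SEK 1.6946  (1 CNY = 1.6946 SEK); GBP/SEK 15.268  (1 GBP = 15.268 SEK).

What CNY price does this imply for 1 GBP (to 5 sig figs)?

1 GBP × 15.268 = 15.268 SEK
15.268 SEK ÷ 1.6946 = 9.0098 CNY

GBP/CNY = 9.0098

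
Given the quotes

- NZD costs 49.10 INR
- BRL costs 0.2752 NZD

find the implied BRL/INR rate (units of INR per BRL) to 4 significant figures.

BRL/INR = 13.51

1 BRL × 0.2752 = 0.2752 NZD
0.2752 NZD × 49.10 = 13.5123 INR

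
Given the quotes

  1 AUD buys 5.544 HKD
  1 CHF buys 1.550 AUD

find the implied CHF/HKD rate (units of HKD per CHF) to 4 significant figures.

CHF/HKD = 8.593

1 CHF × 1.550 = 1.55 AUD
1.55 AUD × 5.544 = 8.5932 HKD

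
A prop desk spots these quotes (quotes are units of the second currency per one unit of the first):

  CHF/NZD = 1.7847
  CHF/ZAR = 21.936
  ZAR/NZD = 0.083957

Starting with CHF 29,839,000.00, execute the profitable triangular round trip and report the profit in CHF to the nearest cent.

Profitable loop is CHF → ZAR → NZD → CHF:
CHF 29,839,000.00 × 21.936 = ZAR 654,548,304.00
ZAR 654,548,304.00 × 0.083957 = NZD 54,953,911.96
NZD 54,953,911.96 ÷ 1.7847 = CHF 30,791,680.37
Profit = CHF 30,791,680.37 − CHF 29,839,000.00

Profit: CHF 952,680.37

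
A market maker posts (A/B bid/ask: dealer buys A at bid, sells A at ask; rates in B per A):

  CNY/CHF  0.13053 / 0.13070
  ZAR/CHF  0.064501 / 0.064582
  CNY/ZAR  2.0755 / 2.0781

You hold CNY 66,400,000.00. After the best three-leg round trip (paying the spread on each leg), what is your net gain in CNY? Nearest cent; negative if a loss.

Best loop CNY → ZAR → CHF → CNY:
CNY 66,400,000.00 × 2.0755 (sell CNY at bid) = ZAR 137,813,200.00
ZAR 137,813,200.00 × 0.064501 (sell ZAR at bid) = CHF 8,889,089.21
CHF 8,889,089.21 ÷ 0.13070 (buy CNY at ask) = CNY 68,011,394.13

Net profit: CNY 1,611,394.13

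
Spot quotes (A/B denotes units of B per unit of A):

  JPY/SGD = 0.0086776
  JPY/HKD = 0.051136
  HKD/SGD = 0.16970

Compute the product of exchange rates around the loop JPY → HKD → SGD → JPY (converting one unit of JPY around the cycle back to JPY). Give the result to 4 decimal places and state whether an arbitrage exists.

1.0000 (no arbitrage)

Around JPY → HKD → SGD → JPY: 1 × 0.051136 × 0.16970 ÷ 0.0086776 = 1.000021
Product ≈ 1 (deviation 0.002%, within rounding noise).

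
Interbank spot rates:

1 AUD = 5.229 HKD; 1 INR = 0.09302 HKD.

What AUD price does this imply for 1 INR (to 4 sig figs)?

1 INR × 0.09302 = 0.09302 HKD
0.09302 HKD ÷ 5.229 = 0.0177893 AUD

INR/AUD = 0.01779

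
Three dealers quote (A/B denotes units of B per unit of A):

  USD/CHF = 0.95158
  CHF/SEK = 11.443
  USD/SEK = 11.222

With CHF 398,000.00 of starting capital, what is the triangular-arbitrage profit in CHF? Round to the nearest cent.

Profitable loop is CHF → USD → SEK → CHF:
CHF 398,000.00 ÷ 0.95158 = USD 418,251.75
USD 418,251.75 × 11.222 = SEK 4,693,621.14
SEK 4,693,621.14 ÷ 11.443 = CHF 410,174.00
Profit = CHF 410,174.00 − CHF 398,000.00

Profit: CHF 12,174.00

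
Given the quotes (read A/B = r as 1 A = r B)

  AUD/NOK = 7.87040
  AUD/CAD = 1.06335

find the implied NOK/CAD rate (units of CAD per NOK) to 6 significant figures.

NOK/CAD = 0.135107

1 NOK ÷ 7.87040 = 0.127058 AUD
0.127058 AUD × 1.06335 = 0.135107 CAD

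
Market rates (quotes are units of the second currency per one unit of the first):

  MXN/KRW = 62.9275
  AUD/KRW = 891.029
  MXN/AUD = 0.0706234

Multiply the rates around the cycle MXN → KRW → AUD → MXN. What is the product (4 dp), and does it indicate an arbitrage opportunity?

Around MXN → KRW → AUD → MXN: 1 × 62.9275 ÷ 891.029 ÷ 0.0706234 = 1.000000
Product ≈ 1 (deviation 0.000%, within rounding noise).

1.0000 (no arbitrage)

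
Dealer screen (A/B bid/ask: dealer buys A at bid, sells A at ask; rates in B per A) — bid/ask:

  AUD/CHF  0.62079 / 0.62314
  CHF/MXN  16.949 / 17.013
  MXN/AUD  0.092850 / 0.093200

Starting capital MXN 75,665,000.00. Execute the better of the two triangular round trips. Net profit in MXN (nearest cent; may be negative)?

Net profit: MXN 914,511.58

Best loop MXN → CHF → AUD → MXN:
MXN 75,665,000.00 ÷ 17.013 (buy CHF at ask) = CHF 4,447,481.34
CHF 4,447,481.34 ÷ 0.62314 (buy AUD at ask) = AUD 7,137,210.48
AUD 7,137,210.48 ÷ 0.093200 (buy MXN at ask) = MXN 76,579,511.58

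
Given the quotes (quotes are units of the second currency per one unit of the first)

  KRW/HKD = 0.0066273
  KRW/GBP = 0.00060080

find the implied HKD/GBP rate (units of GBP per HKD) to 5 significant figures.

HKD/GBP = 0.090655

1 HKD ÷ 0.0066273 = 150.891 KRW
150.891 KRW × 0.00060080 = 0.0906553 GBP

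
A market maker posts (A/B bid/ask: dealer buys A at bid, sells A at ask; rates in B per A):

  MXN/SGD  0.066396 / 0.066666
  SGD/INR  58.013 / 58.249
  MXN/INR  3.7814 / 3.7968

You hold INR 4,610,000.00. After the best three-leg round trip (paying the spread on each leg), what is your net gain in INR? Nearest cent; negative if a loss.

Net profit: INR 66,817.74

Best loop INR → MXN → SGD → INR:
INR 4,610,000.00 ÷ 3.7968 (buy MXN at ask) = MXN 1,214,180.36
MXN 1,214,180.36 × 0.066396 (sell MXN at bid) = SGD 80,616.72
SGD 80,616.72 × 58.013 (sell SGD at bid) = INR 4,676,817.74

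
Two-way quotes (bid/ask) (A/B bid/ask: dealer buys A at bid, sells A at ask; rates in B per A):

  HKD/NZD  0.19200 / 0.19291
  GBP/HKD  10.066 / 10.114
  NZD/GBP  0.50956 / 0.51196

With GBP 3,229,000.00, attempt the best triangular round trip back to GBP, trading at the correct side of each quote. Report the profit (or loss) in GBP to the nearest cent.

Best loop GBP → NZD → HKD → GBP:
GBP 3,229,000.00 ÷ 0.51196 (buy NZD at ask) = NZD 6,307,133.37
NZD 6,307,133.37 ÷ 0.19291 (buy HKD at ask) = HKD 32,694,693.74
HKD 32,694,693.74 ÷ 10.114 (buy GBP at ask) = GBP 3,232,617.53

Net profit: GBP 3,617.53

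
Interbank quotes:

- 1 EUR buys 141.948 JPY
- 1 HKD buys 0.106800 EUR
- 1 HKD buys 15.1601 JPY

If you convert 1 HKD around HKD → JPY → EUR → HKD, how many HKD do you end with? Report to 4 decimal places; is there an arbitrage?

1.0000 (no arbitrage)

Around HKD → JPY → EUR → HKD: 1 × 15.1601 ÷ 141.948 ÷ 0.106800 = 1.000004
Product ≈ 1 (deviation 0.000%, within rounding noise).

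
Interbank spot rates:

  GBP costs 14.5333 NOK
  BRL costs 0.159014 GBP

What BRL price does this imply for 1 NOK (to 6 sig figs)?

1 NOK ÷ 14.5333 = 0.0688075 GBP
0.0688075 GBP ÷ 0.159014 = 0.432713 BRL

NOK/BRL = 0.432713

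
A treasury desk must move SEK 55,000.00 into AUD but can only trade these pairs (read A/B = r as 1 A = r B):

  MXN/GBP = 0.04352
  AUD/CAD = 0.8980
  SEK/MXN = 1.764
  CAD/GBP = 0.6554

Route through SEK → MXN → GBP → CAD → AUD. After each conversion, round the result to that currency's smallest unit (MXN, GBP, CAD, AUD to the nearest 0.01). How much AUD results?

AUD 7,174.10

SEK 55,000.00 × 1.764 = MXN 97,020.00
MXN 97,020.00 × 0.04352 = GBP 4,222.31
GBP 4,222.31 ÷ 0.6554 = CAD 6,442.34
CAD 6,442.34 ÷ 0.8980 = AUD 7,174.10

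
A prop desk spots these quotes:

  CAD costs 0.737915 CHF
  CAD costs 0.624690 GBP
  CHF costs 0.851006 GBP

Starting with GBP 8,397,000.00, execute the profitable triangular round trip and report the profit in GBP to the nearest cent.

Profitable loop is GBP → CAD → CHF → GBP:
GBP 8,397,000.00 ÷ 0.624690 = CAD 13,441,867.17
CAD 13,441,867.17 × 0.737915 = CHF 9,918,955.41
CHF 9,918,955.41 × 0.851006 = GBP 8,441,090.57
Profit = GBP 8,441,090.57 − GBP 8,397,000.00

Profit: GBP 44,090.57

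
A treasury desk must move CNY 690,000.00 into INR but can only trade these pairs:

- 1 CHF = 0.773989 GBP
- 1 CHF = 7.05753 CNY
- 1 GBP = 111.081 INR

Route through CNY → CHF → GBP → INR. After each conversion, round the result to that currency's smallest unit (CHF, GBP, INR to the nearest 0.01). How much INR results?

CNY 690,000.00 ÷ 7.05753 = CHF 97,767.92
CHF 97,767.92 × 0.773989 = GBP 75,671.29
GBP 75,671.29 × 111.081 = INR 8,405,642.56

INR 8,405,642.56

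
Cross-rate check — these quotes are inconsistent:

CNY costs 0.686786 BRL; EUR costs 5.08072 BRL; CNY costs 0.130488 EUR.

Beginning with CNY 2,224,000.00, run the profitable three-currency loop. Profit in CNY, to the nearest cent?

Profit: CNY 79,882.79

Profitable loop is CNY → BRL → EUR → CNY:
CNY 2,224,000.00 × 0.686786 = BRL 1,527,412.06
BRL 1,527,412.06 ÷ 5.08072 = EUR 300,629.06
EUR 300,629.06 ÷ 0.130488 = CNY 2,303,882.79
Profit = CNY 2,303,882.79 − CNY 2,224,000.00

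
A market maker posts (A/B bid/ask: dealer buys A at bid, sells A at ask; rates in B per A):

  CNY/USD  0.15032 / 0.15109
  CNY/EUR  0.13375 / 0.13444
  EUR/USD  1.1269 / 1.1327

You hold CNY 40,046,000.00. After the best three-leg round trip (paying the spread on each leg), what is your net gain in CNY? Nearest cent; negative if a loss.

Best loop CNY → EUR → USD → CNY:
CNY 40,046,000.00 × 0.13375 (sell CNY at bid) = EUR 5,356,152.50
EUR 5,356,152.50 × 1.1269 (sell EUR at bid) = USD 6,035,848.25
USD 6,035,848.25 ÷ 0.15109 (buy CNY at ask) = CNY 39,948,694.50

Net result: CNY -97,305.50 (no profitable arbitrage after spreads)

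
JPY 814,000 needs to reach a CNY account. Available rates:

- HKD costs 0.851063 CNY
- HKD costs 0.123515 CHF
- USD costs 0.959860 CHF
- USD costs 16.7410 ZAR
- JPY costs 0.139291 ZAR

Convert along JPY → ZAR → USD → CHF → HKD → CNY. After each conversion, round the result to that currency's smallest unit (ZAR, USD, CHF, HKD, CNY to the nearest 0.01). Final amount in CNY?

CNY 44,793.62

JPY 814,000 × 0.139291 = ZAR 113,382.87
ZAR 113,382.87 ÷ 16.7410 = USD 6,772.77
USD 6,772.77 × 0.959860 = CHF 6,500.91
CHF 6,500.91 ÷ 0.123515 = HKD 52,632.55
HKD 52,632.55 × 0.851063 = CNY 44,793.62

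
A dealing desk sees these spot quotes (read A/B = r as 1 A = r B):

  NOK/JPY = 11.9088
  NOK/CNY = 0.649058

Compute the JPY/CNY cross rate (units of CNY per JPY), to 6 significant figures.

1 JPY ÷ 11.9088 = 0.0839715 NOK
0.0839715 NOK × 0.649058 = 0.0545024 CNY

JPY/CNY = 0.0545024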